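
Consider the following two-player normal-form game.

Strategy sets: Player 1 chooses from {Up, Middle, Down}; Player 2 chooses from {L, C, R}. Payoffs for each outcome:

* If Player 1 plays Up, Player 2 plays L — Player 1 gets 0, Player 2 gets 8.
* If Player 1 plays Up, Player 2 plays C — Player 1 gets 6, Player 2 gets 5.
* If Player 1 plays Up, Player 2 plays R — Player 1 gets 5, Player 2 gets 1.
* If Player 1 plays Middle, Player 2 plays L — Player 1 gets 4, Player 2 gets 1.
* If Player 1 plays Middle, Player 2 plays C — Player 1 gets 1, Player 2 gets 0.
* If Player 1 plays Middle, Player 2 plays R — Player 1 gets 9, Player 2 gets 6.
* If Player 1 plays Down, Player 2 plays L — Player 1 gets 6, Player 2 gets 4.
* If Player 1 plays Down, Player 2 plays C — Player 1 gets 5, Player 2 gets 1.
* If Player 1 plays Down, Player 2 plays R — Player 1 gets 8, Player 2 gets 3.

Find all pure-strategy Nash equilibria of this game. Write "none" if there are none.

For each strategy profile, look for a profitable unilateral deviation.
(Up, L): Player 1 can switch to Middle (0 → 4). Not NE.
(Up, C): Player 2 can switch to L (5 → 8). Not NE.
(Up, R): Player 1 can switch to Middle (5 → 9). Not NE.
(Middle, L): Player 1 can switch to Down (4 → 6). Not NE.
(Middle, C): Player 1 can switch to Up (1 → 6). Not NE.
(Middle, R): Player 1 gets 9, best alternative 8; Player 2 gets 6, best alternative 1. No profitable deviation — NE.
(Down, L): Player 1 gets 6, best alternative 4; Player 2 gets 4, best alternative 3. No profitable deviation — NE.
(Down, C): Player 1 can switch to Up (5 → 6). Not NE.
(The remaining 1 profile has a profitable deviation by the same check.)

Pure-strategy Nash equilibria: (Middle, R) and (Down, L)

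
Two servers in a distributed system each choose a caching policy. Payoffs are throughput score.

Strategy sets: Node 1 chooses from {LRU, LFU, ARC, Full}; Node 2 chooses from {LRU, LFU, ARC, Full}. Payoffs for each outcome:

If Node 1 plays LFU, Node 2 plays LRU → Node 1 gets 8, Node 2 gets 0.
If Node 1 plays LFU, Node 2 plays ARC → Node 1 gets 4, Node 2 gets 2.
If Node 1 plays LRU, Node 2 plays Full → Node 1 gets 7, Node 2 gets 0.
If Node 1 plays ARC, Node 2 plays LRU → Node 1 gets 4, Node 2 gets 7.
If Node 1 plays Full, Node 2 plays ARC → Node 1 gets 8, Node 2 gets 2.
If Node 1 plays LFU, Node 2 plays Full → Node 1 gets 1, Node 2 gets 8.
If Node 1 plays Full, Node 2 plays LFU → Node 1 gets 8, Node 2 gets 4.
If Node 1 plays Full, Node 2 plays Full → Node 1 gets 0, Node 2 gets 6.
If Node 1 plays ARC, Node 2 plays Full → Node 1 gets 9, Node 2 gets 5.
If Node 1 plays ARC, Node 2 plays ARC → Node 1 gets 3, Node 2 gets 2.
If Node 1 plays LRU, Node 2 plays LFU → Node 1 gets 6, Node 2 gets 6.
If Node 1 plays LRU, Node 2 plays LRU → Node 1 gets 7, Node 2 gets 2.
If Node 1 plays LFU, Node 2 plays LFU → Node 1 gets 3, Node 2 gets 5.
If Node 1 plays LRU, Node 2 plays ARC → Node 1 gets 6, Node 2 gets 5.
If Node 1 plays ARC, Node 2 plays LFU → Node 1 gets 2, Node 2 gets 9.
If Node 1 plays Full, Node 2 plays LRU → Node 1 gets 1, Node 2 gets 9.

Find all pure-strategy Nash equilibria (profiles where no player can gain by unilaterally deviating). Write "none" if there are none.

Node 1 against LRU: payoffs 7, 8, 4, 1 → best response LFU.
Node 1 against LFU: payoffs 6, 3, 2, 8 → best response Full.
Node 1 against ARC: payoffs 6, 4, 3, 8 → best response Full.
Node 1 against Full: payoffs 7, 1, 9, 0 → best response ARC.
Node 2 against LRU: payoffs 2, 6, 5, 0 → best response LFU.
Node 2 against LFU: payoffs 0, 5, 2, 8 → best response Full.
Node 2 against ARC: payoffs 7, 9, 2, 5 → best response LFU.
Node 2 against Full: payoffs 9, 4, 2, 6 → best response LRU.
No profile is a mutual best response for all players.

No pure-strategy Nash equilibrium.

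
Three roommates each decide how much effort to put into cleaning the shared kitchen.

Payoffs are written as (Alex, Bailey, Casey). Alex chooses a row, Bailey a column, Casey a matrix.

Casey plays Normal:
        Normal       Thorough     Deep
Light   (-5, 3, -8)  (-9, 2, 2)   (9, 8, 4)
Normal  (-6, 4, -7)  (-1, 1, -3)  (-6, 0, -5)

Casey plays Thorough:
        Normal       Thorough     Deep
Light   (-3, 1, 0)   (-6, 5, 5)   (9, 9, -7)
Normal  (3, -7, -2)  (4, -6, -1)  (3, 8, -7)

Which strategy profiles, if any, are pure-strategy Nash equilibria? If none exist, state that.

For each strategy profile, look for a profitable unilateral deviation.
(Light, Normal, Normal): Bailey can switch to Deep (3 → 8). Not NE.
(Light, Normal, Thorough): Alex can switch to Normal (-3 → 3). Not NE.
(Light, Thorough, Normal): Alex can switch to Normal (-9 → -1). Not NE.
(Light, Thorough, Thorough): Alex can switch to Normal (-6 → 4). Not NE.
(Light, Deep, Normal): Alex gets 9, best alternative -6; Bailey gets 8, best alternative 3; Casey gets 4, best alternative -7. No profitable deviation — NE.
(Light, Deep, Thorough): Casey can switch to Normal (-7 → 4). Not NE.
(Normal, Normal, Normal): Alex can switch to Light (-6 → -5). Not NE.
(Normal, Normal, Thorough): Bailey can switch to Thorough (-7 → -6). Not NE.
(Normal, Thorough, Normal): Bailey can switch to Normal (1 → 4). Not NE.
(Normal, Thorough, Thorough): Bailey can switch to Deep (-6 → 8). Not NE.
(Normal, Deep, Normal): Alex can switch to Light (-6 → 9). Not NE.
(The remaining 1 profile has a profitable deviation by the same check.)

(Light, Deep, Normal)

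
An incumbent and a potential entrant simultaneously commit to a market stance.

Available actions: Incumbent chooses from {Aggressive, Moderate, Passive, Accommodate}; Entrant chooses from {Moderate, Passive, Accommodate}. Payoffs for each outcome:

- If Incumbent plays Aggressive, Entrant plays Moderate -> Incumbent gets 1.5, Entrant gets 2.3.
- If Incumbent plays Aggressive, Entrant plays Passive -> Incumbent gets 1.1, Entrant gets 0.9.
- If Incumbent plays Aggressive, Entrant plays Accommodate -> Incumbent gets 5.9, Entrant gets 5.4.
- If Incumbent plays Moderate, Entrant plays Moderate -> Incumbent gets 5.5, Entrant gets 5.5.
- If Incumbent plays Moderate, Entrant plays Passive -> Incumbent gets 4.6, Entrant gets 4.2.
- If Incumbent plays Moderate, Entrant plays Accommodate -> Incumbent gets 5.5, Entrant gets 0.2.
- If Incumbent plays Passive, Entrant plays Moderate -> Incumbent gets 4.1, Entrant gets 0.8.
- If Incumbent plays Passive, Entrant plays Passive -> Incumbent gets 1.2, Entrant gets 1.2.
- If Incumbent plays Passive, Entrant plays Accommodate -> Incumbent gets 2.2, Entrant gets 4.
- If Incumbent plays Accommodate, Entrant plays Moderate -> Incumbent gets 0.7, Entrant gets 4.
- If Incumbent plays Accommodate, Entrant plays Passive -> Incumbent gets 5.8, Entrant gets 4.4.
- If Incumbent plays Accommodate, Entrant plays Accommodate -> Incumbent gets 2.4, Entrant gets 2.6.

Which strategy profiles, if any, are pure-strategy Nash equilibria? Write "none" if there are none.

(Aggressive, Accommodate) and (Moderate, Moderate) and (Accommodate, Passive)

Incumbent against Moderate: payoffs 1.5, 5.5, 4.1, 0.7 → best response Moderate.
Incumbent against Passive: payoffs 1.1, 4.6, 1.2, 5.8 → best response Accommodate.
Incumbent against Accommodate: payoffs 5.9, 5.5, 2.2, 2.4 → best response Aggressive.
Entrant against Aggressive: payoffs 2.3, 0.9, 5.4 → best response Accommodate.
Entrant against Moderate: payoffs 5.5, 4.2, 0.2 → best response Moderate.
Entrant against Passive: payoffs 0.8, 1.2, 4 → best response Accommodate.
Entrant against Accommodate: payoffs 4, 4.4, 2.6 → best response Passive.
Mutual best responses: (Aggressive, Accommodate); (Moderate, Moderate); (Accommodate, Passive).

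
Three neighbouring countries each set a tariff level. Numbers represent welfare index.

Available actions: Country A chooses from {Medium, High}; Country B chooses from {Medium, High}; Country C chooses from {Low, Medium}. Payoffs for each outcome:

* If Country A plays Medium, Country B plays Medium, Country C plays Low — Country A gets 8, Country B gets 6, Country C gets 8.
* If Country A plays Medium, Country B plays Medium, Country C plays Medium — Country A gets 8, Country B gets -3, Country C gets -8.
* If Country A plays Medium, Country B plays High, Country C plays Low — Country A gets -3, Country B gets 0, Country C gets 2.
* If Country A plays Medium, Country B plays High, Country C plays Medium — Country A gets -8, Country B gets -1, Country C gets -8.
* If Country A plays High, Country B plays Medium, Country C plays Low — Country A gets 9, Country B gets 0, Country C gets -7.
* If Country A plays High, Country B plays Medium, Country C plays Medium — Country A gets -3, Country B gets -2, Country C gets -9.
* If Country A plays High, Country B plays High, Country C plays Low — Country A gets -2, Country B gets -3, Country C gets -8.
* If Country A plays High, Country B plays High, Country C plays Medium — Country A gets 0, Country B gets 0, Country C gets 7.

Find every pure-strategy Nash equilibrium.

The pure Nash equilibria are (High, Medium, Low) and (High, High, Medium).

Country A against (Medium, Low): payoffs 8, 9 → best response High.
Country A against (Medium, Medium): payoffs 8, -3 → best response Medium.
Country A against (High, Low): payoffs -3, -2 → best response High.
Country A against (High, Medium): payoffs -8, 0 → best response High.
Country B against (Medium, Low): payoffs 6, 0 → best response Medium.
Country B against (Medium, Medium): payoffs -3, -1 → best response High.
Country B against (High, Low): payoffs 0, -3 → best response Medium.
Country B against (High, Medium): payoffs -2, 0 → best response High.
Country C against (Medium, Medium): payoffs 8, -8 → best response Low.
Country C against (Medium, High): payoffs 2, -8 → best response Low.
Country C against (High, Medium): payoffs -7, -9 → best response Low.
Country C against (High, High): payoffs -8, 7 → best response Medium.
Mutual best responses: (High, Medium, Low); (High, High, Medium).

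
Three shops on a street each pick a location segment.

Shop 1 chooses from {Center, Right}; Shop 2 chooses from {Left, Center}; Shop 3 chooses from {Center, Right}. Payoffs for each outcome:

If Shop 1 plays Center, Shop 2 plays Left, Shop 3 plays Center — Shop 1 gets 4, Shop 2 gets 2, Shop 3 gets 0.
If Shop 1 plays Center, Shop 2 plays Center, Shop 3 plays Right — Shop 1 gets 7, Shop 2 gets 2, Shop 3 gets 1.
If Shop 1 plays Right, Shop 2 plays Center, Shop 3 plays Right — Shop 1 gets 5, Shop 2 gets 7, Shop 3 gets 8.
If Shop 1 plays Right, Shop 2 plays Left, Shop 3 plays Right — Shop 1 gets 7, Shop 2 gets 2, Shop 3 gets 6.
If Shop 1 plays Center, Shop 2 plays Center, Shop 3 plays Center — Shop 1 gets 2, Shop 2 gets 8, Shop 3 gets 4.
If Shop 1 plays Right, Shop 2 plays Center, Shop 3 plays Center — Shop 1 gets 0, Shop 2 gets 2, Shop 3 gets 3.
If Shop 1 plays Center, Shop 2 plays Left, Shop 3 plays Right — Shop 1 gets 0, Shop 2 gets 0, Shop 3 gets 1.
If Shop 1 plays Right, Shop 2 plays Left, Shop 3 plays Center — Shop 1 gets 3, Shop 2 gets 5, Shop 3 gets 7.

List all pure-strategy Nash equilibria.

Check each profile: it is a Nash equilibrium iff no player can strictly gain by switching unilaterally.
(Center, Left, Center): Shop 2 can switch to Center (2 → 8). Not NE.
(Center, Left, Right): Shop 1 can switch to Right (0 → 7). Not NE.
(Center, Center, Center): Shop 1 gets 2, best alternative 0; Shop 2 gets 8, best alternative 2; Shop 3 gets 4, best alternative 1. No profitable deviation — NE.
(Center, Center, Right): Shop 3 can switch to Center (1 → 4). Not NE.
(Right, Left, Center): Shop 1 can switch to Center (3 → 4). Not NE.
(Right, Left, Right): Shop 2 can switch to Center (2 → 7). Not NE.
(Right, Center, Center): Shop 1 can switch to Center (0 → 2). Not NE.
(Right, Center, Right): Shop 1 can switch to Center (5 → 7). Not NE.

(Center, Center, Center)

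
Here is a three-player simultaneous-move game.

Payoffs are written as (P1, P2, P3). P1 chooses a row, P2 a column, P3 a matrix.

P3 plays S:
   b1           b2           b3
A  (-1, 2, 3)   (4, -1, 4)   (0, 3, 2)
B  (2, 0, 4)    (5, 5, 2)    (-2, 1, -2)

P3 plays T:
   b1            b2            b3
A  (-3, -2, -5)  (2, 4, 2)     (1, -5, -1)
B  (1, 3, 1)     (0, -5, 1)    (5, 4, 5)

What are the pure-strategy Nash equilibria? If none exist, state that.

The pure Nash equilibria are (A, b3, S); (B, b2, S); (B, b3, T).

P1 against (b1, S): payoffs -1, 2 → best response B.
P1 against (b1, T): payoffs -3, 1 → best response B.
P1 against (b2, S): payoffs 4, 5 → best response B.
P1 against (b2, T): payoffs 2, 0 → best response A.
P1 against (b3, S): payoffs 0, -2 → best response A.
P1 against (b3, T): payoffs 1, 5 → best response B.
P2 against (A, S): payoffs 2, -1, 3 → best response b3.
P2 against (A, T): payoffs -2, 4, -5 → best response b2.
P2 against (B, S): payoffs 0, 5, 1 → best response b2.
P2 against (B, T): payoffs 3, -5, 4 → best response b3.
P3 against (A, b1): payoffs 3, -5 → best response S.
P3 against (A, b2): payoffs 4, 2 → best response S.
P3 against (A, b3): payoffs 2, -1 → best response S.
P3 against (B, b1): payoffs 4, 1 → best response S.
P3 against (B, b2): payoffs 2, 1 → best response S.
P3 against (B, b3): payoffs -2, 5 → best response T.
Mutual best responses: (A, b3, S); (B, b2, S); (B, b3, T).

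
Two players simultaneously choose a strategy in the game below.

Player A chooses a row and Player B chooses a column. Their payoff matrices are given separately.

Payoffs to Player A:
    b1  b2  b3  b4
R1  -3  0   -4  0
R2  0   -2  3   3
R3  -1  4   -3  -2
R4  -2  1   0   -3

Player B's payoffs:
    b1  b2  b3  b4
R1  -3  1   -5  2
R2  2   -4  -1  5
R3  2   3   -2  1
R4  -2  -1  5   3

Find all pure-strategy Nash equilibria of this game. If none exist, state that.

Player A against b1: payoffs -3, 0, -1, -2 → best response R2.
Player A against b2: payoffs 0, -2, 4, 1 → best response R3.
Player A against b3: payoffs -4, 3, -3, 0 → best response R2.
Player A against b4: payoffs 0, 3, -2, -3 → best response R2.
Player B against R1: payoffs -3, 1, -5, 2 → best response b4.
Player B against R2: payoffs 2, -4, -1, 5 → best response b4.
Player B against R3: payoffs 2, 3, -2, 1 → best response b2.
Player B against R4: payoffs -2, -1, 5, 3 → best response b3.
Mutual best responses: (R2, b4); (R3, b2).

(R2, b4) and (R3, b2)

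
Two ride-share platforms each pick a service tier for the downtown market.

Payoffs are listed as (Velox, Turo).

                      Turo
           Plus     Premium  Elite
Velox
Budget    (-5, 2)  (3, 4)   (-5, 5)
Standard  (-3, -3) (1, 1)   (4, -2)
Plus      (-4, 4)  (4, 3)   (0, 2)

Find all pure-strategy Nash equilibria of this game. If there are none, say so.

No pure-strategy Nash equilibrium.

Mark each player's best response to every combination of opponents' strategies; a profile where every player is best-responding is a pure Nash equilibrium.
Velox against Plus: payoffs -5, -3, -4 → best response Standard.
Velox against Premium: payoffs 3, 1, 4 → best response Plus.
Velox against Elite: payoffs -5, 4, 0 → best response Standard.
Turo against Budget: payoffs 2, 4, 5 → best response Elite.
Turo against Standard: payoffs -3, 1, -2 → best response Premium.
Turo against Plus: payoffs 4, 3, 2 → best response Plus.
No profile is a mutual best response for all players.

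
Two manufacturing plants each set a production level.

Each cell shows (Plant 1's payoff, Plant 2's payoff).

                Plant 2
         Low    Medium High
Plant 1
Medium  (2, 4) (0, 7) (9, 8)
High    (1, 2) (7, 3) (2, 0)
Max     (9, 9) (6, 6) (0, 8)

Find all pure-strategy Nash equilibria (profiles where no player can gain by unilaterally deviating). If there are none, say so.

(Medium, Low): Plant 1 can switch to Max (2 → 9). Not NE.
(Medium, Medium): Plant 1 can switch to High (0 → 7). Not NE.
(Medium, High): Plant 1 gets 9, best alternative 2; Plant 2 gets 8, best alternative 7. No profitable deviation — NE.
(High, Low): Plant 1 can switch to Medium (1 → 2). Not NE.
(High, Medium): Plant 1 gets 7, best alternative 6; Plant 2 gets 3, best alternative 2. No profitable deviation — NE.
(High, High): Plant 1 can switch to Medium (2 → 9). Not NE.
(Max, Low): Plant 1 gets 9, best alternative 2; Plant 2 gets 9, best alternative 8. No profitable deviation — NE.
(Max, Medium): Plant 1 can switch to High (6 → 7). Not NE.
(Max, High): Plant 1 can switch to Medium (0 → 9). Not NE.

The pure Nash equilibria are (Medium, High); (High, Medium); (Max, Low).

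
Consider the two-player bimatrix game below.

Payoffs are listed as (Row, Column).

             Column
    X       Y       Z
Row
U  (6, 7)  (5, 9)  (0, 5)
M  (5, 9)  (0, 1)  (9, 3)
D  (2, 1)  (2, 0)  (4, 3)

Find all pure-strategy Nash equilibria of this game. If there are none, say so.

(U, Y)

Mark each player's best response to every combination of opponents' strategies; a profile where every player is best-responding is a pure Nash equilibrium.
Row against X: payoffs 6, 5, 2 → best response U.
Row against Y: payoffs 5, 0, 2 → best response U.
Row against Z: payoffs 0, 9, 4 → best response M.
Column against U: payoffs 7, 9, 5 → best response Y.
Column against M: payoffs 9, 1, 3 → best response X.
Column against D: payoffs 1, 0, 3 → best response Z.
Mutual best responses: (U, Y).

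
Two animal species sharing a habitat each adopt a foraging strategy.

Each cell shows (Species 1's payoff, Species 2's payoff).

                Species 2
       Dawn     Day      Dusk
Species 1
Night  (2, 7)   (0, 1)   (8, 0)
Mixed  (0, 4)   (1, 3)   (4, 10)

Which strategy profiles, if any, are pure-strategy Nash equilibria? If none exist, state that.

The unique pure-strategy Nash equilibrium is (Night, Dawn).

(Night, Dawn): Species 1 gets 2, best alternative 0; Species 2 gets 7, best alternative 1. No profitable deviation — NE.
(Night, Day): Species 1 can switch to Mixed (0 → 1). Not NE.
(Night, Dusk): Species 2 can switch to Dawn (0 → 7). Not NE.
(Mixed, Dawn): Species 1 can switch to Night (0 → 2). Not NE.
(Mixed, Day): Species 2 can switch to Dawn (3 → 4). Not NE.
(Mixed, Dusk): Species 1 can switch to Night (4 → 8). Not NE.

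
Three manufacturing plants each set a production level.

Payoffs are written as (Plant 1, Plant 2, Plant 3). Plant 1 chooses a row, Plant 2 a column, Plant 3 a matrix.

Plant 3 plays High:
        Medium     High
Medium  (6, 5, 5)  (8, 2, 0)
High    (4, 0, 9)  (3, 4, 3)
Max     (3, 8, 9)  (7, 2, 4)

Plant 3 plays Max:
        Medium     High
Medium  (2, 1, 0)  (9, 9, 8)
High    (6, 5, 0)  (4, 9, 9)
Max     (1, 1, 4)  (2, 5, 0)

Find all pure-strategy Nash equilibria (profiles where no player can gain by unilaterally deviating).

The pure Nash equilibria are (Medium, Medium, High); (Medium, High, Max).

(Medium, Medium, High): Plant 1 gets 6, best alternative 4; Plant 2 gets 5, best alternative 2; Plant 3 gets 5, best alternative 0. No profitable deviation — NE.
(Medium, Medium, Max): Plant 1 can switch to High (2 → 6). Not NE.
(Medium, High, High): Plant 2 can switch to Medium (2 → 5). Not NE.
(Medium, High, Max): Plant 1 gets 9, best alternative 4; Plant 2 gets 9, best alternative 1; Plant 3 gets 8, best alternative 0. No profitable deviation — NE.
(High, Medium, High): Plant 1 can switch to Medium (4 → 6). Not NE.
(High, Medium, Max): Plant 2 can switch to High (5 → 9). Not NE.
(High, High, High): Plant 1 can switch to Medium (3 → 8). Not NE.
(High, High, Max): Plant 1 can switch to Medium (4 → 9). Not NE.
(Max, Medium, High): Plant 1 can switch to Medium (3 → 6). Not NE.
(Max, Medium, Max): Plant 1 can switch to Medium (1 → 2). Not NE.
(The remaining 2 profiles each have a profitable deviation by the same check.)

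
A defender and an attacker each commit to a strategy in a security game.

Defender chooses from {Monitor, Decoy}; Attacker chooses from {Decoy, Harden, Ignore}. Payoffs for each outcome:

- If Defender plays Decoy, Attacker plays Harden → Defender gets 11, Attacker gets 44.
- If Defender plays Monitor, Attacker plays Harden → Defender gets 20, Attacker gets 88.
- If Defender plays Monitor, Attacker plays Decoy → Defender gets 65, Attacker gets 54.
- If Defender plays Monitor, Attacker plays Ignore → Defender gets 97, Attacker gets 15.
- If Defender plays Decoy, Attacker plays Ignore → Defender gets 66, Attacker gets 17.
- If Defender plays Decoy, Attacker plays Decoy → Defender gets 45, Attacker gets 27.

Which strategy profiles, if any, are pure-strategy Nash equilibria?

The unique pure-strategy Nash equilibrium is (Monitor, Harden).

Defender against Decoy: payoffs 65, 45 → best response Monitor.
Defender against Harden: payoffs 20, 11 → best response Monitor.
Defender against Ignore: payoffs 97, 66 → best response Monitor.
Attacker against Monitor: payoffs 54, 88, 15 → best response Harden.
Attacker against Decoy: payoffs 27, 44, 17 → best response Harden.
Mutual best responses: (Monitor, Harden).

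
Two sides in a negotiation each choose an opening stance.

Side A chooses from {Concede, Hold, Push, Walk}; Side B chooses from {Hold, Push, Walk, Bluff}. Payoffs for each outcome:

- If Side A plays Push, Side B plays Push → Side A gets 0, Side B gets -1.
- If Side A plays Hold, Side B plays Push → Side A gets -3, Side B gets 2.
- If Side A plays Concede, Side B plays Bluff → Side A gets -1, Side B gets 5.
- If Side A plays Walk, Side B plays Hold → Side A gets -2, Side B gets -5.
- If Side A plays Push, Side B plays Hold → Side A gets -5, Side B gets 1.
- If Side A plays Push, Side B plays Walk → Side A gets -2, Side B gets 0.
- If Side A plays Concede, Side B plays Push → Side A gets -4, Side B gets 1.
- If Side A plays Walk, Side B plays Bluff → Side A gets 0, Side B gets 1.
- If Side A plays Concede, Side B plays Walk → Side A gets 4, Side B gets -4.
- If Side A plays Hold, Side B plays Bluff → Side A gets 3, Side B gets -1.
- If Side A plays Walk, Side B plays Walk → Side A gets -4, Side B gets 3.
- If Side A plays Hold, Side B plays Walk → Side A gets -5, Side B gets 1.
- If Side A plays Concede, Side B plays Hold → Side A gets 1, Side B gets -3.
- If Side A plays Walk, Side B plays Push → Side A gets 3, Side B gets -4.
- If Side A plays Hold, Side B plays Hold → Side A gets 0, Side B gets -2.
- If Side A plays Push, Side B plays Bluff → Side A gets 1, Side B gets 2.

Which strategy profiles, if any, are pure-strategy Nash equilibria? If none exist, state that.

There is no pure-strategy Nash equilibrium.

(Concede, Hold): Side B can switch to Push (-3 → 1). Not NE.
(Concede, Push): Side A can switch to Hold (-4 → -3). Not NE.
(Concede, Walk): Side B can switch to Hold (-4 → -3). Not NE.
(Concede, Bluff): Side A can switch to Hold (-1 → 3). Not NE.
(Hold, Hold): Side A can switch to Concede (0 → 1). Not NE.
(Hold, Push): Side A can switch to Push (-3 → 0). Not NE.
(Hold, Walk): Side A can switch to Concede (-5 → 4). Not NE.
(Hold, Bluff): Side B can switch to Push (-1 → 2). Not NE.
(Push, Hold): Side A can switch to Concede (-5 → 1). Not NE.
(Push, Push): Side A can switch to Walk (0 → 3). Not NE.
(Push, Walk): Side A can switch to Concede (-2 → 4). Not NE.
(Push, Bluff): Side A can switch to Hold (1 → 3). Not NE.
(The remaining 4 profiles each have a profitable deviation by the same check.)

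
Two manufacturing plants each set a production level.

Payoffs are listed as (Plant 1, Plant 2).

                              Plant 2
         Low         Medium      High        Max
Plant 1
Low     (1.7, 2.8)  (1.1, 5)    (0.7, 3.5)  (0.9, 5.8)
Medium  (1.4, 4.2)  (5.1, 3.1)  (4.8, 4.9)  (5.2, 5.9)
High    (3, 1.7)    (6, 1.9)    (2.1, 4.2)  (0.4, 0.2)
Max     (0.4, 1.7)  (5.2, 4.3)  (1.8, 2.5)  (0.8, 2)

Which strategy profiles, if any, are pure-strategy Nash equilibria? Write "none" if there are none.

(Medium, Max)

For each player, find the best response to each opponent profile; mutual best responses are the pure NE.
Plant 1 against Low: payoffs 1.7, 1.4, 3, 0.4 → best response High.
Plant 1 against Medium: payoffs 1.1, 5.1, 6, 5.2 → best response High.
Plant 1 against High: payoffs 0.7, 4.8, 2.1, 1.8 → best response Medium.
Plant 1 against Max: payoffs 0.9, 5.2, 0.4, 0.8 → best response Medium.
Plant 2 against Low: payoffs 2.8, 5, 3.5, 5.8 → best response Max.
Plant 2 against Medium: payoffs 4.2, 3.1, 4.9, 5.9 → best response Max.
Plant 2 against High: payoffs 1.7, 1.9, 4.2, 0.2 → best response High.
Plant 2 against Max: payoffs 1.7, 4.3, 2.5, 2 → best response Medium.
Mutual best responses: (Medium, Max).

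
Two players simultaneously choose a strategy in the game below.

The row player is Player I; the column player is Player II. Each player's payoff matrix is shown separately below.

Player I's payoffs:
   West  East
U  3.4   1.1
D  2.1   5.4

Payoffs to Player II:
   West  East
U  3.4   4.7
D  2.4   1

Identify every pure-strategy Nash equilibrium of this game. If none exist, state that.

No pure-strategy Nash equilibrium.

(U, West): Player II can switch to East (3.4 → 4.7). Not NE.
(U, East): Player I can switch to D (1.1 → 5.4). Not NE.
(D, West): Player I can switch to U (2.1 → 3.4). Not NE.
(D, East): Player II can switch to West (1 → 2.4). Not NE.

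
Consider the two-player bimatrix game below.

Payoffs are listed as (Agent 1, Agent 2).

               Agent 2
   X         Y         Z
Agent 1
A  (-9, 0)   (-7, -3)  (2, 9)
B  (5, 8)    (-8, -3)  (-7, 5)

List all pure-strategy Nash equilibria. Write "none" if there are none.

Agent 1 against X: payoffs -9, 5 → best response B.
Agent 1 against Y: payoffs -7, -8 → best response A.
Agent 1 against Z: payoffs 2, -7 → best response A.
Agent 2 against A: payoffs 0, -3, 9 → best response Z.
Agent 2 against B: payoffs 8, -3, 5 → best response X.
Mutual best responses: (A, Z); (B, X).

(A, Z); (B, X)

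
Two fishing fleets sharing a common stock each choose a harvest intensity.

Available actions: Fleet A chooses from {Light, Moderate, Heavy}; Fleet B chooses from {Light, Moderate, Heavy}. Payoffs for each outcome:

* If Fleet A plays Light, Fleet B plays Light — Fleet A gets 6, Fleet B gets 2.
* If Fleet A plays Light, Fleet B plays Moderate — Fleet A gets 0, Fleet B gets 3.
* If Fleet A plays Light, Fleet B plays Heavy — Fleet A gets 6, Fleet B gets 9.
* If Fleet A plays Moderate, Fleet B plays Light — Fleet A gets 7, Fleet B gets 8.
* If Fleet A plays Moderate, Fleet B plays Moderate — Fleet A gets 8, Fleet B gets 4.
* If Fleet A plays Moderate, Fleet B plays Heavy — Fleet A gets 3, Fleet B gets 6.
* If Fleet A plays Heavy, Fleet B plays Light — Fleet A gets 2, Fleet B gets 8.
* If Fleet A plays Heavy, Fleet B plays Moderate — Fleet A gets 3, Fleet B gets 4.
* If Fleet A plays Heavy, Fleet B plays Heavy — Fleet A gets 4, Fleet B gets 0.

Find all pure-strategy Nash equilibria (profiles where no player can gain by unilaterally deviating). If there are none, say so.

The pure Nash equilibria are (Light, Heavy); (Moderate, Light).

Fleet A against Light: payoffs 6, 7, 2 → best response Moderate.
Fleet A against Moderate: payoffs 0, 8, 3 → best response Moderate.
Fleet A against Heavy: payoffs 6, 3, 4 → best response Light.
Fleet B against Light: payoffs 2, 3, 9 → best response Heavy.
Fleet B against Moderate: payoffs 8, 4, 6 → best response Light.
Fleet B against Heavy: payoffs 8, 4, 0 → best response Light.
Mutual best responses: (Light, Heavy); (Moderate, Light).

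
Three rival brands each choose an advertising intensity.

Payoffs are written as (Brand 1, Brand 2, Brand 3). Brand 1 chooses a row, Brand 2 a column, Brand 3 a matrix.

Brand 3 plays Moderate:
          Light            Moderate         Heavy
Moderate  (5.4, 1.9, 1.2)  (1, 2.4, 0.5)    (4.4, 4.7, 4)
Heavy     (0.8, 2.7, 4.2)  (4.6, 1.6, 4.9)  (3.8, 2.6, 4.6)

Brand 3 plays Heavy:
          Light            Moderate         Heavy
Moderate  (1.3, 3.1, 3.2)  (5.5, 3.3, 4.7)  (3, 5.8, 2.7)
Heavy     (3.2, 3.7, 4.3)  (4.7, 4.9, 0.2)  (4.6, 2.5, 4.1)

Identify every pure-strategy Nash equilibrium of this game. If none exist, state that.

Check each profile: it is a Nash equilibrium iff no player can strictly gain by switching unilaterally.
(Moderate, Light, Moderate): Brand 2 can switch to Moderate (1.9 → 2.4). Not NE.
(Moderate, Light, Heavy): Brand 1 can switch to Heavy (1.3 → 3.2). Not NE.
(Moderate, Moderate, Moderate): Brand 1 can switch to Heavy (1 → 4.6). Not NE.
(Moderate, Moderate, Heavy): Brand 2 can switch to Heavy (3.3 → 5.8). Not NE.
(Moderate, Heavy, Moderate): Brand 1 gets 4.4, best alternative 3.8; Brand 2 gets 4.7, best alternative 2.4; Brand 3 gets 4, best alternative 2.7. No profitable deviation — NE.
(Moderate, Heavy, Heavy): Brand 1 can switch to Heavy (3 → 4.6). Not NE.
(Heavy, Light, Moderate): Brand 1 can switch to Moderate (0.8 → 5.4). Not NE.
(Heavy, Light, Heavy): Brand 2 can switch to Moderate (3.7 → 4.9). Not NE.
(Heavy, Moderate, Moderate): Brand 2 can switch to Light (1.6 → 2.7). Not NE.
(Heavy, Moderate, Heavy): Brand 1 can switch to Moderate (4.7 → 5.5). Not NE.
(Heavy, Heavy, Moderate): Brand 1 can switch to Moderate (3.8 → 4.4). Not NE.
(Heavy, Heavy, Heavy): Brand 2 can switch to Light (2.5 → 3.7). Not NE.

Pure NE: (Moderate, Heavy, Moderate)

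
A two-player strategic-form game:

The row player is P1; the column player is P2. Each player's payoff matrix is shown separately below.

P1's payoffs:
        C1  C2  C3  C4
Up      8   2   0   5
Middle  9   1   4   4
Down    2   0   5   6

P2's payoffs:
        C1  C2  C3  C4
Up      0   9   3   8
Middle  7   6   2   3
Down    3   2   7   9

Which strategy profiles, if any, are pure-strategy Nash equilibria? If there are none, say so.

The pure Nash equilibria are (Up, C2) and (Middle, C1) and (Down, C4).

Mark each player's best response to every combination of opponents' strategies; a profile where every player is best-responding is a pure Nash equilibrium.
P1 against C1: payoffs 8, 9, 2 → best response Middle.
P1 against C2: payoffs 2, 1, 0 → best response Up.
P1 against C3: payoffs 0, 4, 5 → best response Down.
P1 against C4: payoffs 5, 4, 6 → best response Down.
P2 against Up: payoffs 0, 9, 3, 8 → best response C2.
P2 against Middle: payoffs 7, 6, 2, 3 → best response C1.
P2 against Down: payoffs 3, 2, 7, 9 → best response C4.
Mutual best responses: (Up, C2); (Middle, C1); (Down, C4).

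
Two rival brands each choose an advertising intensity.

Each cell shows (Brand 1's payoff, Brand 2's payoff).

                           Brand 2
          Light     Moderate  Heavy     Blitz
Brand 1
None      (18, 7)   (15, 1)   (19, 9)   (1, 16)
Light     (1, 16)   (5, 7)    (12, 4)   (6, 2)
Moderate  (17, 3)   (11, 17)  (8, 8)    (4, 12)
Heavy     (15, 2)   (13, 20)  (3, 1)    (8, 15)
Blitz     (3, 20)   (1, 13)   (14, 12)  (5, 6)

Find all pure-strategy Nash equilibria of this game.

(None, Light): Brand 2 can switch to Heavy (7 → 9). Not NE.
(None, Moderate): Brand 2 can switch to Light (1 → 7). Not NE.
(None, Heavy): Brand 2 can switch to Blitz (9 → 16). Not NE.
(None, Blitz): Brand 1 can switch to Light (1 → 6). Not NE.
(Light, Light): Brand 1 can switch to None (1 → 18). Not NE.
(Light, Moderate): Brand 1 can switch to None (5 → 15). Not NE.
(Light, Heavy): Brand 1 can switch to None (12 → 19). Not NE.
(Light, Blitz): Brand 1 can switch to Heavy (6 → 8). Not NE.
(Moderate, Light): Brand 1 can switch to None (17 → 18). Not NE.
(Moderate, Moderate): Brand 1 can switch to None (11 → 15). Not NE.
(Moderate, Heavy): Brand 1 can switch to None (8 → 19). Not NE.
(Moderate, Blitz): Brand 1 can switch to Light (4 → 6). Not NE.
(The remaining 8 profiles each have a profitable deviation by the same check.)

none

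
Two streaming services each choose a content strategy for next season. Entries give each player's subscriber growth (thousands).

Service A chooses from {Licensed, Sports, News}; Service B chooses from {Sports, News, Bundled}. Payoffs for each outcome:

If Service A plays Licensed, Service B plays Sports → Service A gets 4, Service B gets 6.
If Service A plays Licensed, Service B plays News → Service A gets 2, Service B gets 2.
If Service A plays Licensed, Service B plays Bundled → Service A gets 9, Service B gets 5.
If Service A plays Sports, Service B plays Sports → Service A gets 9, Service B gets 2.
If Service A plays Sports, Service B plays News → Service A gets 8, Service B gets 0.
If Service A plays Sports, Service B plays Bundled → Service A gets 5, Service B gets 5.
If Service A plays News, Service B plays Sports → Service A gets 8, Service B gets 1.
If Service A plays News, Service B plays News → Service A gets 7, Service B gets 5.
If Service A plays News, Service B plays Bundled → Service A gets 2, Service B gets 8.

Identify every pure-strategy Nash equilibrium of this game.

This game has no pure Nash equilibrium.

Service A against Sports: payoffs 4, 9, 8 → best response Sports.
Service A against News: payoffs 2, 8, 7 → best response Sports.
Service A against Bundled: payoffs 9, 5, 2 → best response Licensed.
Service B against Licensed: payoffs 6, 2, 5 → best response Sports.
Service B against Sports: payoffs 2, 0, 5 → best response Bundled.
Service B against News: payoffs 1, 5, 8 → best response Bundled.
No profile is a mutual best response for all players.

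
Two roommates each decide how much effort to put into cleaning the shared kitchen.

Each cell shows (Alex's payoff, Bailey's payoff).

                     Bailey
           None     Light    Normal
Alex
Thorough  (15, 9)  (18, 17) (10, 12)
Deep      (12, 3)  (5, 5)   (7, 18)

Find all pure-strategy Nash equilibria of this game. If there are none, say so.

(Thorough, None): Bailey can switch to Light (9 → 17). Not NE.
(Thorough, Light): Alex gets 18, best alternative 5; Bailey gets 17, best alternative 12. No profitable deviation — NE.
(Thorough, Normal): Bailey can switch to Light (12 → 17). Not NE.
(Deep, None): Alex can switch to Thorough (12 → 15). Not NE.
(Deep, Light): Alex can switch to Thorough (5 → 18). Not NE.
(Deep, Normal): Alex can switch to Thorough (7 → 10). Not NE.

The unique pure-strategy Nash equilibrium is (Thorough, Light).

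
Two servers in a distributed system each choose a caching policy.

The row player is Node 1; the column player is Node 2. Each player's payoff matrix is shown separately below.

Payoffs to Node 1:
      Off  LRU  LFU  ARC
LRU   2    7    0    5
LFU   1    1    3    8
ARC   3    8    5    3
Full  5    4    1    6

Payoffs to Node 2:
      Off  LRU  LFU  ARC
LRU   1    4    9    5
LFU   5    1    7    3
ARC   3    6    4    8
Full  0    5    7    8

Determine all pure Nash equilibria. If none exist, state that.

This game has no pure Nash equilibrium.

Mark each player's best response to every combination of opponents' strategies; a profile where every player is best-responding is a pure Nash equilibrium.
Node 1 against Off: payoffs 2, 1, 3, 5 → best response Full.
Node 1 against LRU: payoffs 7, 1, 8, 4 → best response ARC.
Node 1 against LFU: payoffs 0, 3, 5, 1 → best response ARC.
Node 1 against ARC: payoffs 5, 8, 3, 6 → best response LFU.
Node 2 against LRU: payoffs 1, 4, 9, 5 → best response LFU.
Node 2 against LFU: payoffs 5, 1, 7, 3 → best response LFU.
Node 2 against ARC: payoffs 3, 6, 4, 8 → best response ARC.
Node 2 against Full: payoffs 0, 5, 7, 8 → best response ARC.
No profile is a mutual best response for all players.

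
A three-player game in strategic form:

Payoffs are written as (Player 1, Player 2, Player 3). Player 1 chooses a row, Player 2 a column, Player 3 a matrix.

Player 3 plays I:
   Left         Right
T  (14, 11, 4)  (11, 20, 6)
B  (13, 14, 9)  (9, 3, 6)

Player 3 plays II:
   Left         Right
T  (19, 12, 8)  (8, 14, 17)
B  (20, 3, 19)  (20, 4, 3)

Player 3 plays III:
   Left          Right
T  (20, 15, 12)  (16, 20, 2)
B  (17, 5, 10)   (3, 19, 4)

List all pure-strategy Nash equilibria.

This game has no pure Nash equilibrium.

(T, Left, I): Player 2 can switch to Right (11 → 20). Not NE.
(T, Left, II): Player 1 can switch to B (19 → 20). Not NE.
(T, Left, III): Player 2 can switch to Right (15 → 20). Not NE.
(T, Right, I): Player 3 can switch to II (6 → 17). Not NE.
(T, Right, II): Player 1 can switch to B (8 → 20). Not NE.
(T, Right, III): Player 3 can switch to I (2 → 6). Not NE.
(The remaining 6 profiles each have a profitable deviation by the same check.)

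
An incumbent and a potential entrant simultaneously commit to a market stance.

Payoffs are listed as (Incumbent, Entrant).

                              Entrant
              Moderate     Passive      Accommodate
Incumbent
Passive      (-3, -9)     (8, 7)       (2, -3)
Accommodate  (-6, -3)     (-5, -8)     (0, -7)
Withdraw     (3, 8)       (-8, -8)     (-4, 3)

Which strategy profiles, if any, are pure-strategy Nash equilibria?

Pure-strategy Nash equilibria: (Passive, Passive); (Withdraw, Moderate)

Mark each player's best response to every combination of opponents' strategies; a profile where every player is best-responding is a pure Nash equilibrium.
Incumbent against Moderate: payoffs -3, -6, 3 → best response Withdraw.
Incumbent against Passive: payoffs 8, -5, -8 → best response Passive.
Incumbent against Accommodate: payoffs 2, 0, -4 → best response Passive.
Entrant against Passive: payoffs -9, 7, -3 → best response Passive.
Entrant against Accommodate: payoffs -3, -8, -7 → best response Moderate.
Entrant against Withdraw: payoffs 8, -8, 3 → best response Moderate.
Mutual best responses: (Passive, Passive); (Withdraw, Moderate).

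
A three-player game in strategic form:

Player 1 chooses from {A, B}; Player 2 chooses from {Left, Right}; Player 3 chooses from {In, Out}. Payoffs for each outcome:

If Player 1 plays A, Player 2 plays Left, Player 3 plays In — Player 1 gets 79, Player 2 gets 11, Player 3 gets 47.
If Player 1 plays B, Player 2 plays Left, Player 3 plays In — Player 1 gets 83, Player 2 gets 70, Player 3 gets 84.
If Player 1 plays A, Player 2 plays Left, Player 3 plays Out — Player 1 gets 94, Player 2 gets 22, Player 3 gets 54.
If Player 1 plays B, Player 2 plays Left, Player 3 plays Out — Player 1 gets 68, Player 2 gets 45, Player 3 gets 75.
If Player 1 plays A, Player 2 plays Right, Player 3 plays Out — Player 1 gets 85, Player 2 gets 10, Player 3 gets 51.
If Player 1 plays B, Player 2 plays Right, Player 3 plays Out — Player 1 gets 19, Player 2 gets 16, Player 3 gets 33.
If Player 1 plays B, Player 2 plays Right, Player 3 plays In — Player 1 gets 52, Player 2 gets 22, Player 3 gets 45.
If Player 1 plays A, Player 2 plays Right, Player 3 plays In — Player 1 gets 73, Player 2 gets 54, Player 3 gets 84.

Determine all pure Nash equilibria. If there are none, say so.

Pure-strategy Nash equilibria: (A, Left, Out) and (A, Right, In) and (B, Left, In)

Player 1 against (Left, In): payoffs 79, 83 → best response B.
Player 1 against (Left, Out): payoffs 94, 68 → best response A.
Player 1 against (Right, In): payoffs 73, 52 → best response A.
Player 1 against (Right, Out): payoffs 85, 19 → best response A.
Player 2 against (A, In): payoffs 11, 54 → best response Right.
Player 2 against (A, Out): payoffs 22, 10 → best response Left.
Player 2 against (B, In): payoffs 70, 22 → best response Left.
Player 2 against (B, Out): payoffs 45, 16 → best response Left.
Player 3 against (A, Left): payoffs 47, 54 → best response Out.
Player 3 against (A, Right): payoffs 84, 51 → best response In.
Player 3 against (B, Left): payoffs 84, 75 → best response In.
Player 3 against (B, Right): payoffs 45, 33 → best response In.
Mutual best responses: (A, Left, Out); (A, Right, In); (B, Left, In).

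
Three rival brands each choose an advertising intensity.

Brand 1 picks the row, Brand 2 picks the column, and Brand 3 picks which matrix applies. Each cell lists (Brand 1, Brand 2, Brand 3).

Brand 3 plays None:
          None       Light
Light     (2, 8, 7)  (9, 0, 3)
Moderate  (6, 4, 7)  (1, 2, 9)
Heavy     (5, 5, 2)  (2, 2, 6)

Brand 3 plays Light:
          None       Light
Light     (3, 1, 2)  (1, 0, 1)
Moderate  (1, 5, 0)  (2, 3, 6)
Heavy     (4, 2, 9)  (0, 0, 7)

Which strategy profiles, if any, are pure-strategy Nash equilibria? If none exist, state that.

(Light, None, None): Brand 1 can switch to Moderate (2 → 6). Not NE.
(Light, None, Light): Brand 1 can switch to Heavy (3 → 4). Not NE.
(Light, Light, None): Brand 2 can switch to None (0 → 8). Not NE.
(Light, Light, Light): Brand 1 can switch to Moderate (1 → 2). Not NE.
(Moderate, None, None): Brand 1 gets 6, best alternative 5; Brand 2 gets 4, best alternative 2; Brand 3 gets 7, best alternative 0. No profitable deviation — NE.
(Moderate, None, Light): Brand 1 can switch to Light (1 → 3). Not NE.
(Moderate, Light, None): Brand 1 can switch to Light (1 → 9). Not NE.
(Moderate, Light, Light): Brand 2 can switch to None (3 → 5). Not NE.
(Heavy, None, None): Brand 1 can switch to Moderate (5 → 6). Not NE.
(Heavy, None, Light): Brand 1 gets 4, best alternative 3; Brand 2 gets 2, best alternative 0; Brand 3 gets 9, best alternative 2. No profitable deviation — NE.
(Heavy, Light, None): Brand 1 can switch to Light (2 → 9). Not NE.
(Heavy, Light, Light): Brand 1 can switch to Light (0 → 1). Not NE.

Pure-strategy Nash equilibria: (Moderate, None, None), (Heavy, None, Light)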